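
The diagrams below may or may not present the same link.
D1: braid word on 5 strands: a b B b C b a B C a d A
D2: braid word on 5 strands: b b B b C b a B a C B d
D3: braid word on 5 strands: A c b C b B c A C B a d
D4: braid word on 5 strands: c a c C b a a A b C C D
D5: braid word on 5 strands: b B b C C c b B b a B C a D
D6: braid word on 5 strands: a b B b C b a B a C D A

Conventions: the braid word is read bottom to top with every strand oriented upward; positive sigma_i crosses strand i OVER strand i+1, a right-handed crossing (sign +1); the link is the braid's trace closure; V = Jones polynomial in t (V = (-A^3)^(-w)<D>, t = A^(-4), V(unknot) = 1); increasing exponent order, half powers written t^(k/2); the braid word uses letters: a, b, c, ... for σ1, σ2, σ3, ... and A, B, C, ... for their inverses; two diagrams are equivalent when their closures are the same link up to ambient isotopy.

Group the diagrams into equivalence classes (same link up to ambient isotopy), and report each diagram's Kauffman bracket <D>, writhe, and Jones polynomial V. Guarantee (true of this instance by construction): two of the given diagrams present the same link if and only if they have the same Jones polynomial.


equivalence classes: {D1, D2, D5, D6} | {D3} | {D4}
D1 (bracket A^-10 - A^-6 + A^-2 - 2A^2 + 2A^6 - A^10 + A^14; 12 crossings at w = +2): V = t^-2 - t^-1 + 2 - 2t + t^2 - t^3 + t^4
V(D2) = t^-2 - t^-1 + 2 - 2t + t^2 - t^3 + t^4  (w +2, c 12, <D> = A^-10 - A^-6 + A^-2 - 2A^2 + 2A^6 - A^10 + A^14)
V(D3) = 1  (w 0, c 12, <D> = 1)
D4 (bracket -A^-10 + A^-6 + A^2; 12 crossings at w = +2): V = t + t^3 - t^4
D5 (bracket A^-16 - A^-12 + A^-8 - 2A^-4 + 2 - A^4 + A^8; 14 crossings at w = 0): V = t^-2 - t^-1 + 2 - 2t + t^2 - t^3 + t^4
V(D6) = t^-2 - t^-1 + 2 - 2t + t^2 - t^3 + t^4  (w 0, c 12, <D> = A^-16 - A^-12 + A^-8 - 2A^-4 + 2 - A^4 + A^8)
observation: 3 values of V(t) split the 6 diagrams


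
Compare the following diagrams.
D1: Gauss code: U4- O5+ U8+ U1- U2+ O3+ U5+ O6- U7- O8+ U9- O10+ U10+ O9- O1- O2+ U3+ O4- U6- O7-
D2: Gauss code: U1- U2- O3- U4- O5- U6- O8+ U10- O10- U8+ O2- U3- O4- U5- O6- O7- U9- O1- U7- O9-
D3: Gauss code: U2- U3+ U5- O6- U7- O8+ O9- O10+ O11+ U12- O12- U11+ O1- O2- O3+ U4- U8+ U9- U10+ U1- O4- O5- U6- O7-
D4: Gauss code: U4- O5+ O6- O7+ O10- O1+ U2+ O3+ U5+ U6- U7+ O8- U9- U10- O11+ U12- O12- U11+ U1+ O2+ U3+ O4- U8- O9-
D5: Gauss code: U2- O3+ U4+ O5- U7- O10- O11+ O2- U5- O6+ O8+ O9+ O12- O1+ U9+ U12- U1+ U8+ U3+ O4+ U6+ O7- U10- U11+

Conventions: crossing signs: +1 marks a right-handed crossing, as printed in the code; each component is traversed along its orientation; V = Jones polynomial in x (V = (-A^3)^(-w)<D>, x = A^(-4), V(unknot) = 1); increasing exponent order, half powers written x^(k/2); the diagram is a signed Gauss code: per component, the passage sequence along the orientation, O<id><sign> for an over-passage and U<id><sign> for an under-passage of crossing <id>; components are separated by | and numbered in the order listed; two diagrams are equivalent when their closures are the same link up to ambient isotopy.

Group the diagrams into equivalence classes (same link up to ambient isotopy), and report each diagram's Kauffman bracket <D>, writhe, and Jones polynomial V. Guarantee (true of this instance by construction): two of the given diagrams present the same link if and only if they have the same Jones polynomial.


classes: {D1, D4, D5} | {D2} | {D3}
V(D1) = -x^-3 + 2x^-2 - 2x^-1 + 3 - 2x + 2x^2 - x^3  [10 crossings, <D> = -A^-12 + 2A^-8 - 2A^-4 + 3 - 2A^4 + 2A^8 - A^12, w = 0]
D2 (bracket A^-12 + 2A^-4 - 2 + 2A^4 - 3A^8 + 2A^12 - 2A^16 + A^20; 10 crossings at w = -8): V = x^-11 - 2x^-10 + 2x^-9 - 3x^-8 + 2x^-7 - 2x^-6 + 2x^-5 + x^-3
D3 (bracket A^-8 + 1 - A^4; 12 crossings at w = -4): V = -x^-4 + x^-3 + x^-1
D4 (bracket -A^-12 + 2A^-8 - 2A^-4 + 3 - 2A^4 + 2A^8 - A^12; 12 crossings at w = 0): V = -x^-3 + 2x^-2 - 2x^-1 + 3 - 2x + 2x^2 - x^3
V(D5) = -x^-3 + 2x^-2 - 2x^-1 + 3 - 2x + 2x^2 - x^3  (w +2, c 12, <D> = -A^-6 + 2A^-2 - 2A^2 + 3A^6 - 2A^10 + 2A^14 - A^18)
note: comparing 5 Jones polynomials yields 3 groups


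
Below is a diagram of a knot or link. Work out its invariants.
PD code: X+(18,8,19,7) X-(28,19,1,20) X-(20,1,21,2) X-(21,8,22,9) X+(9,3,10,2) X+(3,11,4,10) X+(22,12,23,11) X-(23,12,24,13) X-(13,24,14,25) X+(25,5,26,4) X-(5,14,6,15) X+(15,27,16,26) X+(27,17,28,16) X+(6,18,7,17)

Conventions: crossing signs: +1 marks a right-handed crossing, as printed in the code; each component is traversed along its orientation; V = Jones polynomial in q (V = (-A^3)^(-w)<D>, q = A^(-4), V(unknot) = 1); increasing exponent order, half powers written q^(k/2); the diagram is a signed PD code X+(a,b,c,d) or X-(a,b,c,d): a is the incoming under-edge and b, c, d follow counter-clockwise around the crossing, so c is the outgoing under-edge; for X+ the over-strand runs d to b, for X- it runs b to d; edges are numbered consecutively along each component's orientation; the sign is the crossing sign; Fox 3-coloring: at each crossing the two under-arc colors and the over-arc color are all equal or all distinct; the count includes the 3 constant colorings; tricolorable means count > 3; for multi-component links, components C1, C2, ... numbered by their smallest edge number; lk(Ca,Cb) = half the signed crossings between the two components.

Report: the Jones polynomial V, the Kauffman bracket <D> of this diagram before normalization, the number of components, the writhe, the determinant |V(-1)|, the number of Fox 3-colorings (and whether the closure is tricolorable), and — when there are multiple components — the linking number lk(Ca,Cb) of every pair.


V = q^-3 - 4q^-2 + 7q^-1 - 10 + 14q - 14q^2 + 14q^3 - 11q^4 + 7q^5 - 4q^6 + q^7
<D> = A^-22 - 4A^-18 + 7A^-14 - 11A^-10 + 14A^-6 - 14A^-2 + 14A^2 - 10A^6 + 7A^10 - 4A^14 + A^18 (w = +2)
1 component over 14 crossings, w = +2
9 Fox colorings among 3^14, |V(-1)| = 87: tricolorable
why: the span of V is 10, forcing >= 10 crossings in any diagram


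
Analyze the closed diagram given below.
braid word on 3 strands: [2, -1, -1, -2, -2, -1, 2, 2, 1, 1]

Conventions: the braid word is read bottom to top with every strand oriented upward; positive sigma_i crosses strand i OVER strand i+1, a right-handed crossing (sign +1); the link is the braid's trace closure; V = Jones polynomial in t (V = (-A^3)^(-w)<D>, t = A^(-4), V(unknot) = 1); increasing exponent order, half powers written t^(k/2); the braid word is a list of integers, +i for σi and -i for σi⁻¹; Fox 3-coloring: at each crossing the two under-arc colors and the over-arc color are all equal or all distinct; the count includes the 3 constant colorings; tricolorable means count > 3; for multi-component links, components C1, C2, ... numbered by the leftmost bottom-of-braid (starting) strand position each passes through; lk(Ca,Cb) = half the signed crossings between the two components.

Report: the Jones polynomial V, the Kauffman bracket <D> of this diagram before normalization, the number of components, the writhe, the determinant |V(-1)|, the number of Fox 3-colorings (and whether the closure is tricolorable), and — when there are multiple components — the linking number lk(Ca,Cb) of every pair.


V = -t^-3 + t^-2 - t^-1 + 3 - t + t^2 - t^3
<D> = -A^-12 + A^-8 - A^-4 + 3 - A^4 + A^8 - A^12 (w = 0)
1 component over 10 crossings, w = 0
27 Fox colorings among 3^10, |V(-1)| = 9: tricolorable
why: the span of V is 6, forcing >= 6 crossings in any diagram


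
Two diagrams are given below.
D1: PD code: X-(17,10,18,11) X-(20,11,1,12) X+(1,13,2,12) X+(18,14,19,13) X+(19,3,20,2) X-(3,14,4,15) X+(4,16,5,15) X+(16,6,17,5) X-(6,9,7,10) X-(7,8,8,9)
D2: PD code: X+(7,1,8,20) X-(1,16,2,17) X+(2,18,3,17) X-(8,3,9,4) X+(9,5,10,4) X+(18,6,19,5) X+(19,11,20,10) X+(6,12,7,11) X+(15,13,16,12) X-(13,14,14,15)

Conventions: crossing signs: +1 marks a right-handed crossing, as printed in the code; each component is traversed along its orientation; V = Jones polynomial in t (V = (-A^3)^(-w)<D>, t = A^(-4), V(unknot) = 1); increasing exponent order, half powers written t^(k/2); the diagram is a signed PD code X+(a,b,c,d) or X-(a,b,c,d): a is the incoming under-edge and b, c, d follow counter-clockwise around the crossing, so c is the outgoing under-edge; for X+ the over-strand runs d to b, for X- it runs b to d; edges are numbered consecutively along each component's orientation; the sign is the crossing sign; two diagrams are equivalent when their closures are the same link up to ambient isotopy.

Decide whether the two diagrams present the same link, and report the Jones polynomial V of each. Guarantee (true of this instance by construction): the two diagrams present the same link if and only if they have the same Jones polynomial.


same link: no
V(D1) = 1  [10 crossings, <D> = 1, w = 0]
V(D2) = t + t^3 - t^4  (w +4, c 10, <D> = -A^-4 + 1 + A^8)
note: V(t) takes 2 values over 2 diagrams, fixing the grouping


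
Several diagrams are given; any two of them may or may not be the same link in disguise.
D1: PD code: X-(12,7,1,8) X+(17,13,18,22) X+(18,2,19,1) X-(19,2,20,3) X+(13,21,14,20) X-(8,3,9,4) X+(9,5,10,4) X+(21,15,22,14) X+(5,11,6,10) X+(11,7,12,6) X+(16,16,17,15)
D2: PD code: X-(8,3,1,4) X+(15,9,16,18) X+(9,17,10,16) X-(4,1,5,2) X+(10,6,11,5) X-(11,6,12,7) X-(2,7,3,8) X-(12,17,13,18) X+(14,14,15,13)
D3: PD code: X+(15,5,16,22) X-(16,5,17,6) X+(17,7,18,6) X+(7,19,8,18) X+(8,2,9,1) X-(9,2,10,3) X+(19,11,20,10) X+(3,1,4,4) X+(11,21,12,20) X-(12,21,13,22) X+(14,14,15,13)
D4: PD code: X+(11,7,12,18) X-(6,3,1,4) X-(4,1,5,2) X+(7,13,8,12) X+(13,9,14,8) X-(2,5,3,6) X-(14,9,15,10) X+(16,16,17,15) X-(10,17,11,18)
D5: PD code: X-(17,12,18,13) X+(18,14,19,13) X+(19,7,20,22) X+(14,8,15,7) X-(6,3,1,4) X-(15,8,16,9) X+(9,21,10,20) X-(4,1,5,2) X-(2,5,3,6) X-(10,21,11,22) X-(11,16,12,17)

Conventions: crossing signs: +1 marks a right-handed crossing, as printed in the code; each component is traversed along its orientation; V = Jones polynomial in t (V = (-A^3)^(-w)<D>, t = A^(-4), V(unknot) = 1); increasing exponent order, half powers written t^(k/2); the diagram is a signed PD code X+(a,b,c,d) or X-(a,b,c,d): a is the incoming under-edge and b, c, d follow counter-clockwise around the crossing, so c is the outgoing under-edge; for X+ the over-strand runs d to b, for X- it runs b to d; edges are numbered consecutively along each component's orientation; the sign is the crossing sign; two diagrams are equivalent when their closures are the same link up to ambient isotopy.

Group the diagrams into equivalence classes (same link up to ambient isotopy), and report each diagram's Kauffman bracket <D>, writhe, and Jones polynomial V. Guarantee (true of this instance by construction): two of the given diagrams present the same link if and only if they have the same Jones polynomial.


classes: {D1, D3} | {D2, D4, D5}
V(D1) = -t^(1/2) - t^(3/2) - t^(5/2) + t^(9/2)  [11 crossings, <D> = -A^-3 + A^5 + A^9 + A^13, w = +5]
D2 (bracket A^-1 + A^3 + A^7 - A^15; 9 crossings at w = -1): V = t^(-9/2) - t^(-5/2) - t^(-3/2) - t^(-1/2)
V(D3) = -t^(1/2) - t^(3/2) - t^(5/2) + t^(9/2)  [11 crossings, <D> = -A^-3 + A^5 + A^9 + A^13, w = +5]
D4 (bracket A^-1 + A^3 + A^7 - A^15; 9 crossings at w = -1): V = t^(-9/2) - t^(-5/2) - t^(-3/2) - t^(-1/2)
V(D5) = t^(-9/2) - t^(-5/2) - t^(-3/2) - t^(-1/2)  (w -3, c 11, <D> = A^-7 + A^-3 + A - A^9)
note: 2 classes among 5 diagrams; unequal V(t) rules out equality


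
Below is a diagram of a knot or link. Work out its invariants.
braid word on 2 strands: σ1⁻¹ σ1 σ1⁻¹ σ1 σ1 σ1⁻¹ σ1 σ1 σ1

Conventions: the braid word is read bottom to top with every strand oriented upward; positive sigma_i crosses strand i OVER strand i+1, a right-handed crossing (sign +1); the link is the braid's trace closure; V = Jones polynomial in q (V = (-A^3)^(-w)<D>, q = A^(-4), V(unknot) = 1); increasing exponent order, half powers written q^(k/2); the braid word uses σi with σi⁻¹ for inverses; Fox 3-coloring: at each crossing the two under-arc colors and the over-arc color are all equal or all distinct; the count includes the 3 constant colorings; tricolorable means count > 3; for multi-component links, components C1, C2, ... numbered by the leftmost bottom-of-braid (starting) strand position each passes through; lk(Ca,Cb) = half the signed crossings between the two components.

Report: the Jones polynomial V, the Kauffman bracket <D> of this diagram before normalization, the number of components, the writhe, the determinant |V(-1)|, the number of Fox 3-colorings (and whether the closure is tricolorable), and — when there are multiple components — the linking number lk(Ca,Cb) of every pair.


V(q) = q + q^3 - q^4
bracket: A^-7 - A^-3 - A^5, w = +3
1 component, writhe +3, over 9 crossings
det 3, colorings 9 of 3^9 — tricolorable
observation: free reduction leaves σ1 σ1 σ1 of the original 9 letters


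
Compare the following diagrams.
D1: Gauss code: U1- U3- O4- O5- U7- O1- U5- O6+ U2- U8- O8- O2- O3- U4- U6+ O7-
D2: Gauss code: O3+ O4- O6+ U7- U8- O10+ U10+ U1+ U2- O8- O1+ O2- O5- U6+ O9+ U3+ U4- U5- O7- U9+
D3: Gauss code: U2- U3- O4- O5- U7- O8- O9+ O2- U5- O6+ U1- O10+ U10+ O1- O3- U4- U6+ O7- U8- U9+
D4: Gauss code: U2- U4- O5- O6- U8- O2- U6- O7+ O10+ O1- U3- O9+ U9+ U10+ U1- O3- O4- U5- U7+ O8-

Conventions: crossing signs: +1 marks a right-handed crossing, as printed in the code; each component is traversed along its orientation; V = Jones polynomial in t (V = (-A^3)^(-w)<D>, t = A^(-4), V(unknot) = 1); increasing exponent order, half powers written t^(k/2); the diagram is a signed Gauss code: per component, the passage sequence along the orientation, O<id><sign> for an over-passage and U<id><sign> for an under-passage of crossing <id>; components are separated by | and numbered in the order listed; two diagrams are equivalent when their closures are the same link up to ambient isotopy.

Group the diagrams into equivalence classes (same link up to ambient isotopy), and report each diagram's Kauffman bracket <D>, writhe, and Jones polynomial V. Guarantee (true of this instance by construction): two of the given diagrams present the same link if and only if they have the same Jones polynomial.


classes: {D1, D3, D4} | {D2}
V(D1) = -t^-6 + t^-5 - t^-4 + 2t^-3 - t^-2 + t^-1  [8 crossings, <D> = A^-14 - A^-10 + 2A^-6 - A^-2 + A^2 - A^6, w = -6]
V(D2) = t^-2 - t^-1 + 1 - t + t^2  (w 0, c 10, <D> = A^-8 - A^-4 + 1 - A^4 + A^8)
V(D3) = -t^-6 + t^-5 - t^-4 + 2t^-3 - t^-2 + t^-1  (w -4, c 10, <D> = A^-8 - A^-4 + 2 - A^4 + A^8 - A^12)
D4 (bracket A^-8 - A^-4 + 2 - A^4 + A^8 - A^12; 10 crossings at w = -4): V = -t^-6 + t^-5 - t^-4 + 2t^-3 - t^-2 + t^-1
insight: 2 classes among 4 diagrams; unequal V(t) rules out equality


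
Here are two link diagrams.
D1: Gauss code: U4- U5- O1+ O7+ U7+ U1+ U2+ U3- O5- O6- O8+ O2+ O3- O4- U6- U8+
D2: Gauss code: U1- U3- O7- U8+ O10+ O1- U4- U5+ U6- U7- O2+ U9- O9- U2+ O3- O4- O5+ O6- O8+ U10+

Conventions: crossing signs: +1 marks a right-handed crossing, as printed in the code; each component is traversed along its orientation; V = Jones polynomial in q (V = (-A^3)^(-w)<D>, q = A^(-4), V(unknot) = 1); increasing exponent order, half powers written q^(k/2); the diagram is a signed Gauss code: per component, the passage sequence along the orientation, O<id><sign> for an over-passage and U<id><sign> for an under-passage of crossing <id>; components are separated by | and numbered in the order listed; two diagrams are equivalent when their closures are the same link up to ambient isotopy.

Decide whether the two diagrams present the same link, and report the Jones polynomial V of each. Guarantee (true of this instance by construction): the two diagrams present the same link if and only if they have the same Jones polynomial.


equivalent: yes
D1 (bracket 1; 8 crossings at w = 0): V = 1
D2 (bracket A^-6; 10 crossings at w = -2): V = 1
key observation: Reidemeister moves carry D1 (8 crossings) to D2 (10)


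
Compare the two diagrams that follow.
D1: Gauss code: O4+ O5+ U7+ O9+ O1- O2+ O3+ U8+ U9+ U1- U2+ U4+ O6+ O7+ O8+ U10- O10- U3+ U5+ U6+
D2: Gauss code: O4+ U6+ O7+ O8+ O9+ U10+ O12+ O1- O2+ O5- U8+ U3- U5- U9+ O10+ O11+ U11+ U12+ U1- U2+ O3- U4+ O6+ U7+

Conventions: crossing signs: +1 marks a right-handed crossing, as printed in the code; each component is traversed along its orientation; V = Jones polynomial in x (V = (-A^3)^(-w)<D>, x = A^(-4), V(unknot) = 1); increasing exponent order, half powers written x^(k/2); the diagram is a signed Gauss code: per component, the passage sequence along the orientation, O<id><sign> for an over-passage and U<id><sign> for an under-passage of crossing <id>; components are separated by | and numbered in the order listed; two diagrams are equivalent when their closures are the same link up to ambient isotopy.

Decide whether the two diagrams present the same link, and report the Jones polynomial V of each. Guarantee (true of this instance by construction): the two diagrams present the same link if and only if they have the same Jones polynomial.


same link: no
V(D1) = x^2 + x^4 - x^5 + x^6 - x^7  [10 crossings, <D> = -A^-10 + A^-6 - A^-2 + A^2 + A^10, w = +6]
V(D2) = x^2 + 2x^4 - 2x^5 + x^6 - 2x^7 + x^8  [12 crossings, <D> = A^-14 - 2A^-10 + A^-6 - 2A^-2 + 2A^2 + A^10, w = +6]
insight: V(x) takes 2 values over 2 diagrams, fixing the grouping


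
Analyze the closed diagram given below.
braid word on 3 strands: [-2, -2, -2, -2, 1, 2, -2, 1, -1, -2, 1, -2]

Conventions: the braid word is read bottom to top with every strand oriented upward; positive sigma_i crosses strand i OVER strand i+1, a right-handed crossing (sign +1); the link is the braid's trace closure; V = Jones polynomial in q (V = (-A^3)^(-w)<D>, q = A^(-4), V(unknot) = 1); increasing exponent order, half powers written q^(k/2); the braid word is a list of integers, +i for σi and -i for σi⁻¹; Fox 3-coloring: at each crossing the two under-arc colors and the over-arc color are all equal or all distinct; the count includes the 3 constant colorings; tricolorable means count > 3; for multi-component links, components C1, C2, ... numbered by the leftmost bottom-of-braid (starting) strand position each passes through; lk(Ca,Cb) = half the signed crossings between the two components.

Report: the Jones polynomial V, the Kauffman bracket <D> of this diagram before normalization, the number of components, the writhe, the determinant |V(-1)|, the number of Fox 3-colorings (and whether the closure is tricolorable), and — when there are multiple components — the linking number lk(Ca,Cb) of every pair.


V(q) = q^-8 - 2q^-7 + 2q^-6 - 3q^-5 + 3q^-4 - 2q^-3 + 2q^-2 - q^-1 + 1
bracket: A^-12 - A^-8 + 2A^-4 - 2 + 3A^4 - 3A^8 + 2A^12 - 2A^16 + A^20, w = -4
1 component, writhe -4, over 12 crossings
det 17, colorings 3 of 3^12 — not tricolorable
observation: det 17 = |V(-1)|; not divisible by 3, so not tricolorable


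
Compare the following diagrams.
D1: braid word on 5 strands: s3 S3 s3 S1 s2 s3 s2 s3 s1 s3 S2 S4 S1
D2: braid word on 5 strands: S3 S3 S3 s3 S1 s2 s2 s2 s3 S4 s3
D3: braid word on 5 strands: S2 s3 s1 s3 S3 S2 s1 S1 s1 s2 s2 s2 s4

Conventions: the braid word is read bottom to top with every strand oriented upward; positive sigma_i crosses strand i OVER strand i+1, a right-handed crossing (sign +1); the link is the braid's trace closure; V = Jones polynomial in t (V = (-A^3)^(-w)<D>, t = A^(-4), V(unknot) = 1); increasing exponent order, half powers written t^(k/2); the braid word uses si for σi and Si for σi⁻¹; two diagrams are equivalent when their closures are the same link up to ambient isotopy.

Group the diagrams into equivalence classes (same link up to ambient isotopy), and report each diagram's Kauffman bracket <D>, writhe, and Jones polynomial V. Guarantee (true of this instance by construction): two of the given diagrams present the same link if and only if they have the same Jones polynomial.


grouping into links: {D1} | {D2} | {D3}
V(D1) = -t^(-1/2) + t^(1/2) - 3t^(3/2) + 2t^(5/2) - 3t^(7/2) + 3t^(9/2) - 2t^(11/2) + t^(13/2)  (w +3, c 13, <D> = -A^-17 + 2A^-13 - 3A^-9 + 3A^-5 - 2A^-1 + 3A^3 - A^7 + A^11)
D2 (bracket -A^-15 + A^-7 + A^-3 + A; 11 crossings at w = +1): V = -t^(1/2) - t^(3/2) - t^(5/2) + t^(9/2)
V(D3) = -t^(1/2) + t^(3/2) - t^(5/2) - t^(9/2)  [13 crossings, <D> = A^-3 + A^5 - A^9 + A^13, w = +5]
why: comparing 3 Jones polynomials yields 3 groups


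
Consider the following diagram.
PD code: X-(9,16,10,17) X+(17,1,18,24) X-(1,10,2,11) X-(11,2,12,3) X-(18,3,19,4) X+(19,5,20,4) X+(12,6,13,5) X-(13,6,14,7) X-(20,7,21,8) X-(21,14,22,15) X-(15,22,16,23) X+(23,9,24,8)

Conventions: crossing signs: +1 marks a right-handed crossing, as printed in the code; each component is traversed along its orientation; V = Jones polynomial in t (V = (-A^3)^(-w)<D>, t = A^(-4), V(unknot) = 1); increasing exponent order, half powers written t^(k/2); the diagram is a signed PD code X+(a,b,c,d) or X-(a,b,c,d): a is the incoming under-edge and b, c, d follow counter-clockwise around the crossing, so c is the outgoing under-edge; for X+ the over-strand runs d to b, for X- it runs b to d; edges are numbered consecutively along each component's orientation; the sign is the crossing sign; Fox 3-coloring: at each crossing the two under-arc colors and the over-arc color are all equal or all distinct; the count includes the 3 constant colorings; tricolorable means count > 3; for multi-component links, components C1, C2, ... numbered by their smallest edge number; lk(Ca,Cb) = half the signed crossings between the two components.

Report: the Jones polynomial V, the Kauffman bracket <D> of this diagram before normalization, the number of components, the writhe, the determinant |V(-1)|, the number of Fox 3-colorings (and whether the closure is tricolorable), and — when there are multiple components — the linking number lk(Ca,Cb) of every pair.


V = -t^-6 + t^-5 - t^-4 + 2t^-3 - t^-2 + t^-1
<D> = A^-8 - A^-4 + 2 - A^4 + A^8 - A^12 (w = -4)
1 component over 12 crossings, w = -4
3 Fox colorings among 3^12, |V(-1)| = 7: not tricolorable
why: V spans 5 powers of t: at least 5 crossings in any diagram


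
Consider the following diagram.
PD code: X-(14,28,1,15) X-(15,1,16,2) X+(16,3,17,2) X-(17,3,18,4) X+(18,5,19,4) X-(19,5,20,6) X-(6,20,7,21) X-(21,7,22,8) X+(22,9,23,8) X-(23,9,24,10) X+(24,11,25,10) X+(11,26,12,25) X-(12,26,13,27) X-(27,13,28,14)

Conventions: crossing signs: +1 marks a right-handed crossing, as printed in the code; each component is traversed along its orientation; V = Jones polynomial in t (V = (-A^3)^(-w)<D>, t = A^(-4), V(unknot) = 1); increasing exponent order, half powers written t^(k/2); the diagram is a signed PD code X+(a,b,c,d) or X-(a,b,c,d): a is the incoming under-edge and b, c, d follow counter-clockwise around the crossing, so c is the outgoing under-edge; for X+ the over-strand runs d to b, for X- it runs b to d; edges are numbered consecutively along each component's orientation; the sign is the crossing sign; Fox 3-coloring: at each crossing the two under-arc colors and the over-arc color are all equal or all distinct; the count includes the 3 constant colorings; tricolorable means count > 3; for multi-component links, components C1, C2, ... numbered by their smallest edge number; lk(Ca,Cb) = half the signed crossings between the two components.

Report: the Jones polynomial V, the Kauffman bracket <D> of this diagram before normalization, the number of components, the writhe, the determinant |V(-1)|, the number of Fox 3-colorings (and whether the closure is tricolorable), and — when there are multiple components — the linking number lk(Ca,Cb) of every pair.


Jones polynomial: V(t) = -t^(-11/2) + t^(-9/2) - t^(-7/2) - t^(-3/2)
<D> = -A^-6 - A^2 + A^6 - A^10; writhe -4
components 2, writhe -4 (14 crossings)
linking number lk(C1,C2) = -2
3-colorings: 3 of 3^14, det 4 — not tricolorable
note: the span of V is 4, within the link bound 14 + 2 - 1


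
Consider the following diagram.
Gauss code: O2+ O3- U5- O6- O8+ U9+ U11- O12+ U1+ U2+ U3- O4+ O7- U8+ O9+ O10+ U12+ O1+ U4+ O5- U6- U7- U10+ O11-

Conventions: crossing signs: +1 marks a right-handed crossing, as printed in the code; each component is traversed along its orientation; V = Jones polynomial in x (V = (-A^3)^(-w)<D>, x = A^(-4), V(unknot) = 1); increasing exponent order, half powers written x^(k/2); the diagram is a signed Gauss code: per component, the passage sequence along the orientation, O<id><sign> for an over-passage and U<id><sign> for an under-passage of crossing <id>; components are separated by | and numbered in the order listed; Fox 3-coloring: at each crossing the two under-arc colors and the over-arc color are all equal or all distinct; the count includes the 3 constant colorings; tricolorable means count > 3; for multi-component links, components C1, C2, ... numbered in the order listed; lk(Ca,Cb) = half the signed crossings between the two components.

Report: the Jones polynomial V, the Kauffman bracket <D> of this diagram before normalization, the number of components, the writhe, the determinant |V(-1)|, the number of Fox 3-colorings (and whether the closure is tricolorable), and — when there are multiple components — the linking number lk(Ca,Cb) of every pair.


V = -x^-2 + 2x^-1 - 3 + 5x - 4x^2 + 5x^3 - 4x^4 + 2x^5 - x^6
<D> = -A^-18 + 2A^-14 - 4A^-10 + 5A^-6 - 4A^-2 + 5A^2 - 3A^6 + 2A^10 - A^14 (w = +2)
1 component over 12 crossings, w = +2
9 Fox colorings among 3^12, |V(-1)| = 27: tricolorable
why: w = +2 shifts under R1 moves; the (-A^3)^(-2) factor cancels that in V


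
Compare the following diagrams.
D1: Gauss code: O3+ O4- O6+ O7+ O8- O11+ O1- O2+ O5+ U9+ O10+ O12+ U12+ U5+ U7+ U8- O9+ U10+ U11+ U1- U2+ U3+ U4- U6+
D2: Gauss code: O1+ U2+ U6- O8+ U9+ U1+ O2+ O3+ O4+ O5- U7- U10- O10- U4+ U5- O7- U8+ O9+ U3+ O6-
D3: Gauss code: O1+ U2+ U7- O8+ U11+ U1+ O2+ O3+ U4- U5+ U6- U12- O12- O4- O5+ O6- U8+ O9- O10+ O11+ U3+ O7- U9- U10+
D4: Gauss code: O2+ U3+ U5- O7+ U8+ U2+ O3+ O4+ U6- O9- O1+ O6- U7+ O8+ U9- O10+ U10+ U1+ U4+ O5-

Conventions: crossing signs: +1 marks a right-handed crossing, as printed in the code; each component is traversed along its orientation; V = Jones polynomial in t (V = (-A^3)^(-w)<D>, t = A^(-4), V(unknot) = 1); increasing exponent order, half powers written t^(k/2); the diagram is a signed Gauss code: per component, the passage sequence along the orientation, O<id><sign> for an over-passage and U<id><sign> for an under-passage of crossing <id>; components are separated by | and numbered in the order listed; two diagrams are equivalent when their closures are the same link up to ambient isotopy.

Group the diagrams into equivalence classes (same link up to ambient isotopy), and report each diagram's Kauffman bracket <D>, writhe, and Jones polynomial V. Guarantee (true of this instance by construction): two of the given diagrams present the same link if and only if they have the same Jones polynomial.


equivalence classes: {D1} | {D2, D3, D4}
D1 (bracket -A^2 + A^6 + A^14; 12 crossings at w = +6): V = t + t^3 - t^4
V(D2) = t - t^2 + 2t^3 - t^4 + t^5 - t^6  (w +2, c 10, <D> = -A^-18 + A^-14 - A^-10 + 2A^-6 - A^-2 + A^2)
D3 (bracket -A^-18 + A^-14 - A^-10 + 2A^-6 - A^-2 + A^2; 12 crossings at w = +2): V = t - t^2 + 2t^3 - t^4 + t^5 - t^6
D4 (bracket -A^-12 + A^-8 - A^-4 + 2 - A^4 + A^8; 10 crossings at w = +4): V = t - t^2 + 2t^3 - t^4 + t^5 - t^6
observation: V(t) takes 2 values over 4 diagrams, fixing the grouping


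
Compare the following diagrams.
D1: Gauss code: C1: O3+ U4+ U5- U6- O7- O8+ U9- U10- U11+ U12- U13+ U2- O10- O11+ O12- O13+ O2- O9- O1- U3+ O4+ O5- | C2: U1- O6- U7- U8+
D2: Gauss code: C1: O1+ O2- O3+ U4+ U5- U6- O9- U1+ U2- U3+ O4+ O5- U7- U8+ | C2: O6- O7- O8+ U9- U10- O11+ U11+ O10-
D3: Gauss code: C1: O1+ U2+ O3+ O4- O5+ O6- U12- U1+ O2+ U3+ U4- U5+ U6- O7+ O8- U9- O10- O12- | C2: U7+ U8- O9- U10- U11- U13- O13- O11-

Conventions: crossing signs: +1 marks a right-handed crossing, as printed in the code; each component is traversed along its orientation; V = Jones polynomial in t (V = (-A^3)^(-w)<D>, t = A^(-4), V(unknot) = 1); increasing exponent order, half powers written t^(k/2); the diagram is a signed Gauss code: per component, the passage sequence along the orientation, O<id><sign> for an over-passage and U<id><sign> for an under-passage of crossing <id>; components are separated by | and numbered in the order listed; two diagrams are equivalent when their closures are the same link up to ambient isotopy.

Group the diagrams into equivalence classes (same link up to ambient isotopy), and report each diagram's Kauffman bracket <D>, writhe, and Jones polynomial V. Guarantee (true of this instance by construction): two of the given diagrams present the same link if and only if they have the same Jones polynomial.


classes: {D1, D2, D3}
V(D1) = -t^(-5/2) - t^(-1/2)  [13 crossings, <D> = A^-7 + A, w = -3]
V(D2) = -t^(-5/2) - t^(-1/2)  (w -1, c 11, <D> = A^-1 + A^7)
D3 (bracket A^-7 + A; 13 crossings at w = -3): V = -t^(-5/2) - t^(-1/2)
note: one V(t) for all 3 diagrams — one class (guaranteed)


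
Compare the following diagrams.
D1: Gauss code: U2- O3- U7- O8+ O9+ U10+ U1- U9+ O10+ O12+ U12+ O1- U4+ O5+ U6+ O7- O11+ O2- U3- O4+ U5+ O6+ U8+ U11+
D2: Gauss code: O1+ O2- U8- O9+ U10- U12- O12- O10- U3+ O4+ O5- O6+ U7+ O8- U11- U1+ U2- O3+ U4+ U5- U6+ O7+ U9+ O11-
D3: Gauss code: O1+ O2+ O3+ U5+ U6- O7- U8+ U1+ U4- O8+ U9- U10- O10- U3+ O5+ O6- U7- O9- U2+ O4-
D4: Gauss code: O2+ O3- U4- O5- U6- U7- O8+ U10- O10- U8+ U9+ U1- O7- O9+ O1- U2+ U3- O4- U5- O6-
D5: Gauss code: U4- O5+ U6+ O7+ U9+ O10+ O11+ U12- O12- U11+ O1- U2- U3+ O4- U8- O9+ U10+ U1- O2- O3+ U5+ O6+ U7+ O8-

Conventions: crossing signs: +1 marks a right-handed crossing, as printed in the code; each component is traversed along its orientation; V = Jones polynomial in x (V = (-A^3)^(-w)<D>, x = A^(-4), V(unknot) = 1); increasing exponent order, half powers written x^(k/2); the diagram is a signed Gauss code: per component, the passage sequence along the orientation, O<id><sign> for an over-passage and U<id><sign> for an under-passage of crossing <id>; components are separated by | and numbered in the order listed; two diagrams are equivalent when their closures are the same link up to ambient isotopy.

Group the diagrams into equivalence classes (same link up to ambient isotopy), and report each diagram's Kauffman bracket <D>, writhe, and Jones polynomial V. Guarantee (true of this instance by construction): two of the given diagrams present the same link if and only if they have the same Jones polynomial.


classes: {D1, D2, D5} | {D3} | {D4}
V(D1) = x^-1 - 1 + 2x - 2x^2 + 2x^3 - 2x^4 + x^5  [12 crossings, <D> = A^-8 - 2A^-4 + 2 - 2A^4 + 2A^8 - A^12 + A^16, w = +4]
D2 (bracket A^-20 - 2A^-16 + 2A^-12 - 2A^-8 + 2A^-4 - 1 + A^4; 12 crossings at w = 0): V = x^-1 - 1 + 2x - 2x^2 + 2x^3 - 2x^4 + x^5
V(D3) = 1  [10 crossings, <D> = 1, w = 0]
D4 (bracket A^-8 + 1 - A^4; 10 crossings at w = -4): V = -x^-4 + x^-3 + x^-1
V(D5) = x^-1 - 1 + 2x - 2x^2 + 2x^3 - 2x^4 + x^5  [12 crossings, <D> = A^-14 - 2A^-10 + 2A^-6 - 2A^-2 + 2A^2 - A^6 + A^10, w = +2]
insight: 3 values of V(x) split the 5 diagrams


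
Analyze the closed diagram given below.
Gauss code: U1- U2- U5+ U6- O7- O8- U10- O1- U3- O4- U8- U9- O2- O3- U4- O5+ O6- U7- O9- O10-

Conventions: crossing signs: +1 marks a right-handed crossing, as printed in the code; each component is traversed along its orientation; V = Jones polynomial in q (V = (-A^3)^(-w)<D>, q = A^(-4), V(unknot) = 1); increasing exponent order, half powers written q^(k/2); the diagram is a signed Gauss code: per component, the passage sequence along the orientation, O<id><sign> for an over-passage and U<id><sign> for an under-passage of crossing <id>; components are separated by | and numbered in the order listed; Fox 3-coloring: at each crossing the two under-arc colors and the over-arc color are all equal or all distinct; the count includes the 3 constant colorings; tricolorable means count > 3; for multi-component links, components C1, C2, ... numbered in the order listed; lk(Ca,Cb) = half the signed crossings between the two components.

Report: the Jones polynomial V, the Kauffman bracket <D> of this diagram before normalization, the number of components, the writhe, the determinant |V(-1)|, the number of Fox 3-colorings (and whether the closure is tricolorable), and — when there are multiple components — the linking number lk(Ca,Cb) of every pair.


V = -q^-8 + q^-5 + q^-3
<D> = A^-12 + A^-4 - A^8 (w = -8)
1 component over 10 crossings, w = -8
9 Fox colorings among 3^10, |V(-1)| = 3: tricolorable
why: w = -8 (over 10 crossings) is diagram-only; (-A^3)^(8) removes it from V


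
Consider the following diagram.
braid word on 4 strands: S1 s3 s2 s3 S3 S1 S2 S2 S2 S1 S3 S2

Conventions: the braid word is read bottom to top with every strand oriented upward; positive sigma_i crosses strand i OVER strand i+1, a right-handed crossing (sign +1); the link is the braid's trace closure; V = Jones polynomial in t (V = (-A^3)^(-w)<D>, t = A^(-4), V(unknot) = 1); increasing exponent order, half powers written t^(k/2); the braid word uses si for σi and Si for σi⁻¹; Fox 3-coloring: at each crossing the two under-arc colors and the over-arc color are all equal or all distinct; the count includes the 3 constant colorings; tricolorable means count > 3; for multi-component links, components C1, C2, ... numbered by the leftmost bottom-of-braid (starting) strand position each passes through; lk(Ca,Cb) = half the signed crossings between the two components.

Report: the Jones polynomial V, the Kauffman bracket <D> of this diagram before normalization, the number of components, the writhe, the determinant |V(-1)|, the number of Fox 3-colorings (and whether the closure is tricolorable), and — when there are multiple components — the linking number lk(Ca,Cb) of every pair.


V(t) = -t^(-15/2) + 2t^(-13/2) - 2t^(-11/2) + 2t^(-9/2) - 3t^(-7/2) + t^(-5/2) - t^(-3/2)
bracket: -A^-12 + A^-8 - 3A^-4 + 2 - 2A^4 + 2A^8 - A^12, w = -6
2 components, writhe -6, over 12 crossings
lk(C1,C2) = -2
det 12, colorings 9 of 3^12 — tricolorable
observation: the span of V is 6, within the link bound 12 + 2 - 1


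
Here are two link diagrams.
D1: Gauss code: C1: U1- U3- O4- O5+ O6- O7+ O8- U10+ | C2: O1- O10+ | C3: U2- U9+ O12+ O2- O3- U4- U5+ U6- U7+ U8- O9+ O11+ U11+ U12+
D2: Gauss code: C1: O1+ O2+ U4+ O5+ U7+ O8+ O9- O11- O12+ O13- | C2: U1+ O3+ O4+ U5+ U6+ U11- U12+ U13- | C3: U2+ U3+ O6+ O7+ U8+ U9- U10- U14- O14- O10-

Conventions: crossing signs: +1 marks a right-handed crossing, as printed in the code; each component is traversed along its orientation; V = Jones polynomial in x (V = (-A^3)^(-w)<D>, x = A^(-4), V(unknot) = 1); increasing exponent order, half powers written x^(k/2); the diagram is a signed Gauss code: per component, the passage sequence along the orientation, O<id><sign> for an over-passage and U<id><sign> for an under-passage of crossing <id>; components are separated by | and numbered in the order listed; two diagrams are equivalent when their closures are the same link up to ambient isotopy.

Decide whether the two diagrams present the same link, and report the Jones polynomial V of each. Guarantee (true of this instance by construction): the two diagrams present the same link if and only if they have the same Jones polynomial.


equivalent: no
D1 (bracket 1 + A^4 + A^8 + A^12; 12 crossings at w = 0): V = x^-3 + x^-2 + x^-1 + 1
D2 (bracket 2A^-12 + A^-4 + A^4; 14 crossings at w = +4): V = x^2 + x^4 + 2x^6
key observation: V(x) takes 2 values over 2 diagrams, fixing the grouping


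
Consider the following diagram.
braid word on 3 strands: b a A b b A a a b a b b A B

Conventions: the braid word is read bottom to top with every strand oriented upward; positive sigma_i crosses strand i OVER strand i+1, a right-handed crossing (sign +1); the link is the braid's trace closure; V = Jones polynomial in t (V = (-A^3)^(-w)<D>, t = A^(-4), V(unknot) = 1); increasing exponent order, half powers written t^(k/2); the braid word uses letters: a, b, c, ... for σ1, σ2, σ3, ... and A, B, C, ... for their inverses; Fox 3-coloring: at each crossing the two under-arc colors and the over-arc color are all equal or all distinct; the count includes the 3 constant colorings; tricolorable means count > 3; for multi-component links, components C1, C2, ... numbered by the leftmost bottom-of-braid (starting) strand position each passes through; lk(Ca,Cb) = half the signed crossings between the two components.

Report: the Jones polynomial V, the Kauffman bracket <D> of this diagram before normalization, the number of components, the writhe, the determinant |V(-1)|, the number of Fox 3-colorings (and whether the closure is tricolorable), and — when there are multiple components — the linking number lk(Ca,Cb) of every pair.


V(t) = t^2 + 2t^4 - 2t^5 + t^6 - 2t^7 + t^8
bracket: A^-14 - 2A^-10 + A^-6 - 2A^-2 + 2A^2 + A^10, w = +6
1 component, writhe +6, over 14 crossings
det 9, colorings 27 of 3^14 — tricolorable
observation: the span of V is 6, forcing >= 6 crossings in any diagram


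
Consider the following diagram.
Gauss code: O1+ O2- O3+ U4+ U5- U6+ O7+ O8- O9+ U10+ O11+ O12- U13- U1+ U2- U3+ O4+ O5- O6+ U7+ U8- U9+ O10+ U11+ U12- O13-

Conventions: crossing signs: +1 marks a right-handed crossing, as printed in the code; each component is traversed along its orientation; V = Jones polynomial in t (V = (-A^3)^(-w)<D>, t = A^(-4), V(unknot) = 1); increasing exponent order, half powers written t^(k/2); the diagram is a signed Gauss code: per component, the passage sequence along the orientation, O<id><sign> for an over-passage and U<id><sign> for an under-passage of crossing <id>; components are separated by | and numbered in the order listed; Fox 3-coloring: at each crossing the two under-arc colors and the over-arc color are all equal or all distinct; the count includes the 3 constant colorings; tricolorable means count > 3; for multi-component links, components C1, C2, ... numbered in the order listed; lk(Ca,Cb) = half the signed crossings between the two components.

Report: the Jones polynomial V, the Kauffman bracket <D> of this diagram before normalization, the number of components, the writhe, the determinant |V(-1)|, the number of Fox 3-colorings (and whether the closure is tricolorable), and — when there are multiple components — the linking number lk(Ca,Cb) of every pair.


Jones polynomial: V(t) = t + t^3 - t^4
<D> = A^-7 - A^-3 - A^5; writhe +3
components 1, writhe +3 (13 crossings)
3-colorings: 9 of 3^13, det 3 — tricolorable
note: |V(-1)| = 3: so tricolorable, since 3 divides 3


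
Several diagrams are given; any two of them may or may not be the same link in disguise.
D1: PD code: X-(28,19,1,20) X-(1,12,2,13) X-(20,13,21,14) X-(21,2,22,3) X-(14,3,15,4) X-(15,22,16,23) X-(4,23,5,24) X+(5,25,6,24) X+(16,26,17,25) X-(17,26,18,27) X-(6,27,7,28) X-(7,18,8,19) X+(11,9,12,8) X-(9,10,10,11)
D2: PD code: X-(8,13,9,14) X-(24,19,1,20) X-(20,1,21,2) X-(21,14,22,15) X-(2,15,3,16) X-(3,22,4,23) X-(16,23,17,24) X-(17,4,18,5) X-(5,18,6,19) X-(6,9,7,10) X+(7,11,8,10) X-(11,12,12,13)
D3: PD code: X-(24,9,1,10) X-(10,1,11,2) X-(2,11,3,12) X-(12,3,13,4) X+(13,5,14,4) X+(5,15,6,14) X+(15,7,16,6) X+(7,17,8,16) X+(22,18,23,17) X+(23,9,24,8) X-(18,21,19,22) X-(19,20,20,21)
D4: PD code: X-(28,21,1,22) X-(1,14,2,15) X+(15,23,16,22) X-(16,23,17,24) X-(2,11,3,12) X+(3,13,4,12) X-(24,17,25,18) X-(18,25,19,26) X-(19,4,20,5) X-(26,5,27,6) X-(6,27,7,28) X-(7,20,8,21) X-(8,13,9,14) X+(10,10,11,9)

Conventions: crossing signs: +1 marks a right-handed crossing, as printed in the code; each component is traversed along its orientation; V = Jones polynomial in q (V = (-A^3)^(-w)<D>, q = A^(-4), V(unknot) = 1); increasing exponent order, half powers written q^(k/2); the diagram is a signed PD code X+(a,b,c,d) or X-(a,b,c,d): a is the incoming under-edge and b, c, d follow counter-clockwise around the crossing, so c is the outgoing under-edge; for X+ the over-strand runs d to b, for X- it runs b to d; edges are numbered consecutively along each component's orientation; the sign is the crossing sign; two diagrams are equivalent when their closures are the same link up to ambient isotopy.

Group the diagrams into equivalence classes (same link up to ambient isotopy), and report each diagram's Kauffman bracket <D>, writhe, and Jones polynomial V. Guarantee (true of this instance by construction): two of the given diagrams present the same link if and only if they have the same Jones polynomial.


equivalence classes: {D1, D2, D4} | {D3}
D1 (bracket A^-12 + A^-4 - A^8; 14 crossings at w = -8): V = -q^-8 + q^-5 + q^-3
V(D2) = -q^-8 + q^-5 + q^-3  [12 crossings, <D> = A^-18 + A^-10 - A^2, w = -10]
V(D3) = 1  (w 0, c 12, <D> = 1)
D4 (bracket A^-12 + A^-4 - A^8; 14 crossings at w = -8): V = -q^-8 + q^-5 + q^-3
observation: comparing 4 Jones polynomials yields 2 groups
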